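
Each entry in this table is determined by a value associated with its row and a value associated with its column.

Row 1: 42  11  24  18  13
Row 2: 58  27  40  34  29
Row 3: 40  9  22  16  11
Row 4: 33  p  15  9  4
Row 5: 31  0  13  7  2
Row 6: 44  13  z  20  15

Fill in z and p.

The difference between any two rows is the same in every column — this is an addition table with the headers hidden.
Row 6 minus row 1 is 20 − 18 = 2, so its entry in column 3 is 24 + 2 = 26.
Row 4 minus row 1 is 9 − 18 = -9, so its entry in column 2 is 11 + (-9) = 2.

z = 26, p = 2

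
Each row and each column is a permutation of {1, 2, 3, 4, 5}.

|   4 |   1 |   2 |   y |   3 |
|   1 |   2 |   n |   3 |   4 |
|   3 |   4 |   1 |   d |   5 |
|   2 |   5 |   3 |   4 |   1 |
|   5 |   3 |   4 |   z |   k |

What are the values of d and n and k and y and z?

d = 2, n = 5, k = 2, y = 5, z = 1

For row 5, column 5: column 5 already has {1, 3, 4, 5}; that leaves 2.
Cell (2,3): row 2 already has {1, 2, 3, 4} → 5.
For row 5, column 4: row 5 already has {2, 3, 4, 5}; that leaves 1.
At (row 1, col 4): row 1 already has {1, 2, 3, 4}, so the value is 5.
At (row 3, col 4): row 3 already has {1, 3, 4, 5}, so the value is 2.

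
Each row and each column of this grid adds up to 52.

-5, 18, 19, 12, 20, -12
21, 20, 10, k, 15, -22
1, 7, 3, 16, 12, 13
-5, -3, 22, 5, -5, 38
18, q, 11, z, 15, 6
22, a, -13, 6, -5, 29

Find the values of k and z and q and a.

The known cells in row 2 total 44, leaving 52 − 44 = 8 for the blank.
The known cells in row 6 total 39, leaving 52 − 39 = 13 for the blank.
The known cells in column 2 total 55, leaving 52 − 55 = -3 for the blank.
The known cells in row 5 total 47, leaving 52 − 47 = 5 for the blank.

k = 8, z = 5, q = -3, a = 13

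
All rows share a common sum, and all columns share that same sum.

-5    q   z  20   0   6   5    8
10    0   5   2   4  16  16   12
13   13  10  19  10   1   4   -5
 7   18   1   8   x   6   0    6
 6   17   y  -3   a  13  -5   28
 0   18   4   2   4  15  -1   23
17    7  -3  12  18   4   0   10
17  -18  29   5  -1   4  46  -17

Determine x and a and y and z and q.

Rows 2 and 3 both sum to 65, so that's the common total.
Column 2 has 0 + 13 + 18 + 17 + 18 + 7 − 18 = 55; the blank must be 65 − 55 = 10.
Row 4 has 7 + 18 + 1 + 8 + 6 + 0 + 6 = 46; the blank must be 65 − 46 = 19.
Column 5 has 0 + 4 + 10 + 19 + 4 + 18 − 1 = 54; the blank must be 65 − 54 = 11.
Row 5 has 6 + 17 − 3 + 11 + 13 − 5 + 28 = 67; the blank must be 65 − 67 = -2.
Row 1 has -5 + 10 + 20 + 0 + 6 + 5 + 8 = 44; the blank must be 65 − 44 = 21.

x = 19, a = 11, y = -2, z = 21, q = 10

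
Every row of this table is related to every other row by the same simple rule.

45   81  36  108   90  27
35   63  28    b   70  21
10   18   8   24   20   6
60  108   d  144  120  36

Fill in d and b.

d = 48, b = 84

Each row is a constant multiple of every other row — this is a multiplication table with the headers hidden.
Row 4 is 60/45 = 4/3 times row 1, so its entry in column 3 is 36 × 4/3 = 48.
Row 2 is 35/45 = 7/9 times row 1, so its entry in column 4 is 108 × 7/9 = 84.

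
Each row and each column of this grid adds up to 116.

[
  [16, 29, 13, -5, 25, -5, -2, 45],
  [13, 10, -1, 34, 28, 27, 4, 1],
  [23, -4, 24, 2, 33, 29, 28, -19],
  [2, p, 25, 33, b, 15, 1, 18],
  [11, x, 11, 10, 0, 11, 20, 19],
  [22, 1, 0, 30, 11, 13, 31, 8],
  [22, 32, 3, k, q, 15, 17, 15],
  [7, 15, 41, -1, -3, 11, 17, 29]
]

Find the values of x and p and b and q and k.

Column 4 has -5 + 34 + 2 + 33 + 10 + 30 − 1 = 103; the blank must be 116 − 103 = 13.
Row 7 has 22 + 32 + 3 + 13 + 15 + 17 + 15 = 117; the blank must be 116 − 117 = -1.
Column 5 has 25 + 28 + 33 + 0 + 11 − 1 − 3 = 93; the blank must be 116 − 93 = 23.
Row 4 has 2 + 25 + 33 + 23 + 15 + 1 + 18 = 117; the blank must be 116 − 117 = -1.
Row 5 has 11 + 11 + 10 + 0 + 11 + 20 + 19 = 82; the blank must be 116 − 82 = 34.

x = 34, p = -1, b = 23, q = -1, k = 13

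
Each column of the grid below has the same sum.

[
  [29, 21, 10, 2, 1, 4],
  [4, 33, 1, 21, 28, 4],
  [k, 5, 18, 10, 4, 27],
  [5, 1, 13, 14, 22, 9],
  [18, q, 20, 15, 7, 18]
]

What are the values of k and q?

Columns 3 and 6 both add up to 62, so every column sums to 62.
Column 1: 29 + 4 + 5 + 18 = 56, so the missing entry is 62 − 56 = 6.
Column 2: 21 + 33 + 5 + 1 = 60, so the missing entry is 62 − 60 = 2.

k = 6, q = 2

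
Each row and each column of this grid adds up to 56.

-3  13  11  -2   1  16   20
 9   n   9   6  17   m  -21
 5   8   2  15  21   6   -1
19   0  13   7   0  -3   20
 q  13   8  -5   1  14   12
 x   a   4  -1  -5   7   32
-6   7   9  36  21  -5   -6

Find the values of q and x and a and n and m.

The known cells in row 5 total 43, leaving 56 − 43 = 13 for the blank.
The known cells in column 6 total 35, leaving 56 − 35 = 21 for the blank.
The known cells in row 2 total 41, leaving 56 − 41 = 15 for the blank.
The known cells in column 2 total 56, leaving 56 − 56 = 0 for the blank.
The known cells in row 6 total 37, leaving 56 − 37 = 19 for the blank.

q = 13, x = 19, a = 0, n = 15, m = 21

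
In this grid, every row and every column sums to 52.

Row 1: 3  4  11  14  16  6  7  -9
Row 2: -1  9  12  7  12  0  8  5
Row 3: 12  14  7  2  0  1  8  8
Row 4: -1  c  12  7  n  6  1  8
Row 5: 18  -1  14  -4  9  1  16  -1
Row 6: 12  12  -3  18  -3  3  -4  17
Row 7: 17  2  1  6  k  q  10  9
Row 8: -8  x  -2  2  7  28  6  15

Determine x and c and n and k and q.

The known cells in row 8 total 48, leaving 52 − 48 = 4 for the blank.
The known cells in column 6 total 45, leaving 52 − 45 = 7 for the blank.
The known cells in column 2 total 44, leaving 52 − 44 = 8 for the blank.
The known cells in row 4 total 41, leaving 52 − 41 = 11 for the blank.
The known cells in row 7 total 52, leaving 52 − 52 = 0 for the blank.

x = 4, c = 8, n = 11, k = 0, q = 7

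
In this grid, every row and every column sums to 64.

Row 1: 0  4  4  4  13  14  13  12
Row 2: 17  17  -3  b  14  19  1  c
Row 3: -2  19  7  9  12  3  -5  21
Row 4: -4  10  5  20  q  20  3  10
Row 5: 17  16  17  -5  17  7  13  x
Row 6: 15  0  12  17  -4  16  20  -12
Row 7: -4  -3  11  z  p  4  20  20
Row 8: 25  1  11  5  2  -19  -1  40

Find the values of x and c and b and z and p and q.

The known cells in row 4 total 64, leaving 64 − 64 = 0 for the blank.
The known cells in column 5 total 54, leaving 64 − 54 = 10 for the blank.
The known cells in row 7 total 58, leaving 64 − 58 = 6 for the blank.
The known cells in column 4 total 56, leaving 64 − 56 = 8 for the blank.
The known cells in row 2 total 73, leaving 64 − 73 = -9 for the blank.
The known cells in row 5 total 82, leaving 64 − 82 = -18 for the blank.

x = -18, c = -9, b = 8, z = 6, p = 10, q = 0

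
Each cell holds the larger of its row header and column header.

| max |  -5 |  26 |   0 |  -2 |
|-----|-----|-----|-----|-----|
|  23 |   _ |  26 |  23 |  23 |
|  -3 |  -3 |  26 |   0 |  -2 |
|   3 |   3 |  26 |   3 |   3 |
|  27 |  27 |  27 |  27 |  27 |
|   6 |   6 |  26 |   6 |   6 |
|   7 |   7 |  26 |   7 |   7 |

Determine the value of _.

max(23, -5) = 23.

23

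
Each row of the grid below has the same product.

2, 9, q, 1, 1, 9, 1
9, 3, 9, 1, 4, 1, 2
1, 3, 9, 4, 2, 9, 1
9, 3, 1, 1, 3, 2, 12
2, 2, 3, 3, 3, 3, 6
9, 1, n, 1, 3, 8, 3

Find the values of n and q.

n = 3, q = 12

Rows 3 and 4 each multiply to 1944, so every row has product 1944.
Row 6: 9×1×1×3×8×3 = 648, so the missing entry is 1944 ÷ 648 = 3.
Row 1: 2×9×1×1×9×1 = 162, so the missing entry is 1944 ÷ 162 = 12.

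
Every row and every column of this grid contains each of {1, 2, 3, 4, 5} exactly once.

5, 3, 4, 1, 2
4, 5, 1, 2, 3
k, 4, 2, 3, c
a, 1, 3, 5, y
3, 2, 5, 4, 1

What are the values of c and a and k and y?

At (row 3, col 5): row 3 is missing {1, 5} and column 5 is missing {4, 5}, so the value is 5.
At (row 3, col 1): row 3 already has {2, 3, 4, 5}, so the value is 1.
Cell (4,5): column 5 already has {1, 2, 3, 5} → 4.
Cell (4,1): row 4 already has {1, 3, 4, 5} → 2.

c = 5, a = 2, k = 1, y = 4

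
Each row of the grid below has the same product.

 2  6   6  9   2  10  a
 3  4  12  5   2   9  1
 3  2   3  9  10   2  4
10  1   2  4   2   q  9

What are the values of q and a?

Rows 2 and 3 each multiply to 12960, so every row has product 12960.
Row 4: 10×1×2×4×2×9 = 1440, so the missing entry is 12960 ÷ 1440 = 9.
Row 1: 2×6×6×9×2×10 = 12960, so the missing entry is 12960 ÷ 12960 = 1.

q = 9, a = 1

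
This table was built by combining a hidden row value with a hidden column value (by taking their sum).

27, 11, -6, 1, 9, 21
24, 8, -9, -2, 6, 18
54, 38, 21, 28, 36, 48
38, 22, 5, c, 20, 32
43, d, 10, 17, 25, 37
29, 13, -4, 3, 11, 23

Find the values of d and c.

d = 27, c = 12

The difference between any two rows is the same in every column — this is an addition table with the headers hidden.
Row 5 minus row 1 is 43 − 27 = 16, so its entry in column 2 is 11 + 16 = 27.
Row 4 minus row 1 is 38 − 27 = 11, so its entry in column 4 is 1 + 11 = 12.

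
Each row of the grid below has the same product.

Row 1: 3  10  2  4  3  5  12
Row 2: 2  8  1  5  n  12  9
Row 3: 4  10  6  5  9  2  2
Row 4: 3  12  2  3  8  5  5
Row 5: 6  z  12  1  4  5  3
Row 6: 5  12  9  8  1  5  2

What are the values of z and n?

Rows 1 and 3 each multiply to 43200, so every row has product 43200.
Row 5: 6×12×1×4×5×3 = 4320, so the missing entry is 43200 ÷ 4320 = 10.
Row 2: 2×8×1×5×12×9 = 8640, so the missing entry is 43200 ÷ 8640 = 5.

z = 10, n = 5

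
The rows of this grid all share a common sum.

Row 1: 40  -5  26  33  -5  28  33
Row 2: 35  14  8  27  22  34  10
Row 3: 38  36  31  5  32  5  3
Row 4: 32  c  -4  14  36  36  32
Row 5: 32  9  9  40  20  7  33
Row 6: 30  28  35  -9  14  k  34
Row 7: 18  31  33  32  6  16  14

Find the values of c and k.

The complete rows each total 150.
Row 4 is missing 150 − 146 = 4 (since 32 − 4 + 14 + 36 + 36 + 32 = 146).
Row 6 is missing 150 − 132 = 18 (since 30 + 28 + 35 − 9 + 14 + 34 = 132).

c = 4, k = 18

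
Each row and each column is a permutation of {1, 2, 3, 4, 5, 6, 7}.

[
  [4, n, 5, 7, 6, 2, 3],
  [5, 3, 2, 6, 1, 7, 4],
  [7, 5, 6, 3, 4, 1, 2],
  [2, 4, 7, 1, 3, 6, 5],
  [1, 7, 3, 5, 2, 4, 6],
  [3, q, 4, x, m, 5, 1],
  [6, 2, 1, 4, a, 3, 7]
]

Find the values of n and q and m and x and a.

n = 1, q = 6, m = 7, x = 2, a = 5

Cell (1,2): row 1 already has {2, 3, 4, 5, 6, 7} → 1.
At (row 6, col 2): column 2 already has {1, 2, 3, 4, 5, 7}, so the value is 6.
For row 7, column 5: row 7 already has {1, 2, 3, 4, 6, 7}; that leaves 5.
At (row 6, col 5): column 5 already has {1, 2, 3, 4, 5, 6}, so the value is 7.
Cell (6,4): row 6 already has {1, 3, 4, 5, 6, 7} → 2.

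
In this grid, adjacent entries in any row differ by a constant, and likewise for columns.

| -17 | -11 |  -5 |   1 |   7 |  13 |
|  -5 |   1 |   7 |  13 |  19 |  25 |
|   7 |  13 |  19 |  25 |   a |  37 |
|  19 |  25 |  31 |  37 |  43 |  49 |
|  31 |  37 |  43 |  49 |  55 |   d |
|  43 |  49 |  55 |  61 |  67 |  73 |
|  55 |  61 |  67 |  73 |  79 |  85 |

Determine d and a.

Along each row the entries change by 6 per step; down each column they change by 12.
Row 5: from 31 at column 1, stepping by 6 to column 6 gives 61.
Row 3: from 7 at column 1, stepping by 6 to column 5 gives 31.

d = 61, a = 31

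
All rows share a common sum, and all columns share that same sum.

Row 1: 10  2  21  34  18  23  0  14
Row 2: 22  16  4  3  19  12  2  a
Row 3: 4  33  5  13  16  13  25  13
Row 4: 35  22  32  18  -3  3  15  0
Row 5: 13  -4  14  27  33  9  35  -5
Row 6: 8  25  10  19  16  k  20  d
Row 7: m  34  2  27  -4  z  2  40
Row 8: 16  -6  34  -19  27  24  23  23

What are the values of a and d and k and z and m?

Rows 1 and 3 both sum to 122, so that's the common total.
Row 2 has 22 + 16 + 4 + 3 + 19 + 12 + 2 = 78; the blank must be 122 − 78 = 44.
Column 8 has 14 + 44 + 13 + 0 − 5 + 40 + 23 = 129; the blank must be 122 − 129 = -7.
Row 6 has 8 + 25 + 10 + 19 + 16 + 20 − 7 = 91; the blank must be 122 − 91 = 31.
Column 6 has 23 + 12 + 13 + 3 + 9 + 31 + 24 = 115; the blank must be 122 − 115 = 7.
Row 7 has 34 + 2 + 27 − 4 + 7 + 2 + 40 = 108; the blank must be 122 − 108 = 14.

a = 44, d = -7, k = 31, z = 7, m = 14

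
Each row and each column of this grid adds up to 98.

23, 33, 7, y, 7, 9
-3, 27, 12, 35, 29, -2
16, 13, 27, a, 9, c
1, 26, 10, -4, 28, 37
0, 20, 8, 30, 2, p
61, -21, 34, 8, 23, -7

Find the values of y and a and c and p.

y = 19, a = 10, c = 23, p = 38

Row 5 has 0 + 20 + 8 + 30 + 2 = 60; the blank must be 98 − 60 = 38.
Row 1 has 23 + 33 + 7 + 7 + 9 = 79; the blank must be 98 − 79 = 19.
Column 4 has 19 + 35 − 4 + 30 + 8 = 88; the blank must be 98 − 88 = 10.
Row 3 has 16 + 13 + 27 + 10 + 9 = 75; the blank must be 98 − 75 = 23.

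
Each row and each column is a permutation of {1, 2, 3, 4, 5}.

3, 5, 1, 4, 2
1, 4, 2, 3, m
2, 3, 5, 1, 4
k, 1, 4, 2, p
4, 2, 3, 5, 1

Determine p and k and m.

For row 2, column 5: row 2 already has {1, 2, 3, 4}; that leaves 5.
At (row 4, col 5): column 5 already has {1, 2, 4, 5}, so the value is 3.
Cell (4,1): row 4 already has {1, 2, 3, 4} → 5.

p = 3, k = 5, m = 5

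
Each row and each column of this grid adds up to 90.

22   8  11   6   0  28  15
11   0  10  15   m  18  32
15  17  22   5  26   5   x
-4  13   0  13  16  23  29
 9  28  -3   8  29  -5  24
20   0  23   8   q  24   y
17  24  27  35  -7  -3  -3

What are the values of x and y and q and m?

x = 0, y = -7, q = 22, m = 4

Row 3: 15 + 17 + 22 + 5 + 26 + 5 = 90, so its missing entry is 90 − 90 = 0.
Column 7: 15 + 32 + 0 + 29 + 24 − 3 = 97, so its missing entry is 90 − 97 = -7.
Row 6: 20 + 0 + 23 + 8 + 24 − 7 = 68, so its missing entry is 90 − 68 = 22.
Row 2: 11 + 0 + 10 + 15 + 18 + 32 = 86, so its missing entry is 90 − 86 = 4.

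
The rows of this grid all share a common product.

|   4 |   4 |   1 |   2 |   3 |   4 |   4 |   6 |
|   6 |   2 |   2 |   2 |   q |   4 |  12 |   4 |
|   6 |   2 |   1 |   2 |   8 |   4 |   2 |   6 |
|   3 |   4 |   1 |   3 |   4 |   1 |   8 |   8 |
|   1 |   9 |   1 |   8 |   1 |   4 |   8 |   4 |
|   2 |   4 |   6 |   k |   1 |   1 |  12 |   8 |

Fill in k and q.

Rows 4 and 5 each multiply to 9216, so every row has product 9216.
Row 6: 2×4×6×1×1×12×8 = 4608, so the missing entry is 9216 ÷ 4608 = 2.
Row 2: 6×2×2×2×4×12×4 = 9216, so the missing entry is 9216 ÷ 9216 = 1.

k = 2, q = 1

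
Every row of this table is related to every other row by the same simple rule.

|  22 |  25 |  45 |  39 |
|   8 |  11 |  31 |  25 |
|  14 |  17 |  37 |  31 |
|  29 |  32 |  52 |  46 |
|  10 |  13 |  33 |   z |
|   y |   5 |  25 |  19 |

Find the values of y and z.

y = 2, z = 27

The difference between any two rows is the same in every column — this is an addition table with the headers hidden.
Row 6 minus row 1 is 5 − 25 = -20, so its entry in column 1 is 22 + (-20) = 2.
Row 5 minus row 1 is 13 − 25 = -12, so its entry in column 4 is 39 + (-12) = 27.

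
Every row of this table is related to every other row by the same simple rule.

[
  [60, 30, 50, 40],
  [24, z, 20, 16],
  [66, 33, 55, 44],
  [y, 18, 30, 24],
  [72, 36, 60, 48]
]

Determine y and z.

Each row is a constant multiple of every other row — this is a multiplication table with the headers hidden.
Row 4 is 30/50 = 3/5 times row 1, so its entry in column 1 is 60 × 3/5 = 36.
Row 2 is 20/50 = 2/5 times row 1, so its entry in column 2 is 30 × 2/5 = 12.

y = 36, z = 12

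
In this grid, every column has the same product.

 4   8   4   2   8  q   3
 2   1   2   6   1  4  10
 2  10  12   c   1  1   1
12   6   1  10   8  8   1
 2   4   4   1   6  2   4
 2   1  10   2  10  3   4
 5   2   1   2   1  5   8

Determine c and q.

c = 8, q = 4

Columns 3 and 5 each multiply to 3840, so every column has product 3840.
Column 4: 2×6×10×1×2×2 = 480, so the missing entry is 3840 ÷ 480 = 8.
Column 6: 4×1×8×2×3×5 = 960, so the missing entry is 3840 ÷ 960 = 4.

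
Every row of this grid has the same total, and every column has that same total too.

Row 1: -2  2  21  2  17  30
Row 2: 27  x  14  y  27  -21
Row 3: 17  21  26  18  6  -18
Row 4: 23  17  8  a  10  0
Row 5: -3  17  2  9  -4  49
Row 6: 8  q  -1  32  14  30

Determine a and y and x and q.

a = 12, y = -3, x = 26, q = -13

Rows 1 and 3 both sum to 70, so that's the common total.
Row 4: 23 + 17 + 8 + 10 + 0 = 58, so its missing entry is 70 − 58 = 12.
Column 4: 2 + 18 + 12 + 9 + 32 = 73, so its missing entry is 70 − 73 = -3.
Row 2: 27 + 14 − 3 + 27 − 21 = 44, so its missing entry is 70 − 44 = 26.
Row 6: 8 − 1 + 32 + 14 + 30 = 83, so its missing entry is 70 − 83 = -13.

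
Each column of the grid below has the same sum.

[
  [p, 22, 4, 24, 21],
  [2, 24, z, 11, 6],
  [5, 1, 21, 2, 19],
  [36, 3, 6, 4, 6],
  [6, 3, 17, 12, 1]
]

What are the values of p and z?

Column 2 sums to 53 and so does column 5; that's the common total.
In column 1 the known cells total 49, leaving 53 − 49 = 4.
In column 3 the known cells total 48, leaving 53 − 48 = 5.

p = 4, z = 5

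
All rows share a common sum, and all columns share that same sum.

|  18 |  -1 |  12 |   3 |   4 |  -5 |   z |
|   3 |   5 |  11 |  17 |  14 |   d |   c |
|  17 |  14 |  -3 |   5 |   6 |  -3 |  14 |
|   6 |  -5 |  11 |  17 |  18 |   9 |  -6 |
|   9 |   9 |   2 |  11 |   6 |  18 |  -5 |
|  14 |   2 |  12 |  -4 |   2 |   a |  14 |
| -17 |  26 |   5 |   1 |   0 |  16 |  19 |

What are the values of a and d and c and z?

a = 10, d = 5, c = -5, z = 19

Rows 3 and 4 both sum to 50, so that's the common total.
The known cells in row 6 total 40, leaving 50 − 40 = 10 for the blank.
The known cells in row 1 total 31, leaving 50 − 31 = 19 for the blank.
The known cells in column 7 total 55, leaving 50 − 55 = -5 for the blank.
The known cells in row 2 total 45, leaving 50 − 45 = 5 for the blank.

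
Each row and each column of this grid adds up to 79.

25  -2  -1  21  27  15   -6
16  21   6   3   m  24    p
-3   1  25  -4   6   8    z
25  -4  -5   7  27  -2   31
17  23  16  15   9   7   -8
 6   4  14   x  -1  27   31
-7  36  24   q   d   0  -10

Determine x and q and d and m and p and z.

x = -2, q = 39, d = -3, m = 14, p = -5, z = 46

Row 3 has -3 + 1 + 25 − 4 + 6 + 8 = 33; the blank must be 79 − 33 = 46.
Row 6 has 6 + 4 + 14 − 1 + 27 + 31 = 81; the blank must be 79 − 81 = -2.
Column 7 has -6 + 46 + 31 − 8 + 31 − 10 = 84; the blank must be 79 − 84 = -5.
Row 2 has 16 + 21 + 6 + 3 + 24 − 5 = 65; the blank must be 79 − 65 = 14.
Column 5 has 27 + 14 + 6 + 27 + 9 − 1 = 82; the blank must be 79 − 82 = -3.
Row 7 has -7 + 36 + 24 − 3 + 0 − 10 = 40; the blank must be 79 − 40 = 39.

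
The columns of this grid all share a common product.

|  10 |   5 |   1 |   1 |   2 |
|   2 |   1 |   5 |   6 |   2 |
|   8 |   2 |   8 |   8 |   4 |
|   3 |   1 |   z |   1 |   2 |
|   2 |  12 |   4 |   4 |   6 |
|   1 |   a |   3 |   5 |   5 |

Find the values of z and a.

z = 2, a = 8

Columns 4 and 5 each multiply to 960, so every column has product 960.
Column 3: 1×5×8×4×3 = 480, so the missing entry is 960 ÷ 480 = 2.
Column 2: 5×1×2×1×12 = 120, so the missing entry is 960 ÷ 120 = 8.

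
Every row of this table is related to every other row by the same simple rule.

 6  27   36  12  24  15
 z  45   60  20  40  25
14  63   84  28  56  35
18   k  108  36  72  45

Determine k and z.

k = 81, z = 10

Each row is a constant multiple of every other row — this is a multiplication table with the headers hidden.
Row 4 is 108/36 = 3/1 times row 1, so its entry in column 2 is 27 × 3/1 = 81.
Row 2 is 60/36 = 5/3 times row 1, so its entry in column 1 is 6 × 5/3 = 10.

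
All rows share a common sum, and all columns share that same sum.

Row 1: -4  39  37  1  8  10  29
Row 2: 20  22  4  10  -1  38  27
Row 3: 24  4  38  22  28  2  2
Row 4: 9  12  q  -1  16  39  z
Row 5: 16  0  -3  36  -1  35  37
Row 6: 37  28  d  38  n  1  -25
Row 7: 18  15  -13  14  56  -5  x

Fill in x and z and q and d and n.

x = 35, z = 15, q = 30, d = 27, n = 14

Rows 1 and 2 both sum to 120, so that's the common total.
The known cells in column 5 total 106, leaving 120 − 106 = 14 for the blank.
The known cells in row 7 total 85, leaving 120 − 85 = 35 for the blank.
The known cells in column 7 total 105, leaving 120 − 105 = 15 for the blank.
The known cells in row 4 total 90, leaving 120 − 90 = 30 for the blank.
The known cells in row 6 total 93, leaving 120 − 93 = 27 for the blank.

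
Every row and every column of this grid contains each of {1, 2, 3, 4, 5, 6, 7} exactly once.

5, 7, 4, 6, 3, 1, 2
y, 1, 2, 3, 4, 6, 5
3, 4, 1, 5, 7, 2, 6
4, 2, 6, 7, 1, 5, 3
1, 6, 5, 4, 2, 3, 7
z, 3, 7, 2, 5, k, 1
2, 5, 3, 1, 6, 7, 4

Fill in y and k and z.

y = 7, k = 4, z = 6

At (row 2, col 1): row 2 already has {1, 2, 3, 4, 5, 6}, so the value is 7.
Cell (6,6): column 6 already has {1, 2, 3, 5, 6, 7} → 4.
For row 6, column 1: row 6 already has {1, 2, 3, 4, 5, 7}; that leaves 6.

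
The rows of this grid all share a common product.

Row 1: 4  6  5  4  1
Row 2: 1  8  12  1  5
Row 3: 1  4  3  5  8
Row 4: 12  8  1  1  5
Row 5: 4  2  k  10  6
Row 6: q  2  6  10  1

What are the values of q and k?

q = 4, k = 1

Rows 3 and 4 each multiply to 480, so every row has product 480.
Row 6: 2×6×10×1 = 120, so the missing entry is 480 ÷ 120 = 4.
Row 5: 4×2×10×6 = 480, so the missing entry is 480 ÷ 480 = 1.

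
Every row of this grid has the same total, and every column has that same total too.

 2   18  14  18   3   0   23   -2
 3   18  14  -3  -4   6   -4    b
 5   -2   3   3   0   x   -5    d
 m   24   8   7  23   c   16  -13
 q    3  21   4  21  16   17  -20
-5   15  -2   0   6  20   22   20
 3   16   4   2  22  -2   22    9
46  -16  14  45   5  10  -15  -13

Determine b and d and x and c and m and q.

b = 46, d = 49, x = 23, c = 3, m = 8, q = 14

Rows 1 and 6 both sum to 76, so that's the common total.
Row 5: 3 + 21 + 4 + 21 + 16 + 17 − 20 = 62, so its missing entry is 76 − 62 = 14.
Column 1: 2 + 3 + 5 + 14 − 5 + 3 + 46 = 68, so its missing entry is 76 − 68 = 8.
Row 2: 3 + 18 + 14 − 3 − 4 + 6 − 4 = 30, so its missing entry is 76 − 30 = 46.
Column 8: -2 + 46 − 13 − 20 + 20 + 9 − 13 = 27, so its missing entry is 76 − 27 = 49.
Row 3: 5 − 2 + 3 + 3 + 0 − 5 + 49 = 53, so its missing entry is 76 − 53 = 23.
Row 4: 8 + 24 + 8 + 7 + 23 + 16 − 13 = 73, so its missing entry is 76 − 73 = 3.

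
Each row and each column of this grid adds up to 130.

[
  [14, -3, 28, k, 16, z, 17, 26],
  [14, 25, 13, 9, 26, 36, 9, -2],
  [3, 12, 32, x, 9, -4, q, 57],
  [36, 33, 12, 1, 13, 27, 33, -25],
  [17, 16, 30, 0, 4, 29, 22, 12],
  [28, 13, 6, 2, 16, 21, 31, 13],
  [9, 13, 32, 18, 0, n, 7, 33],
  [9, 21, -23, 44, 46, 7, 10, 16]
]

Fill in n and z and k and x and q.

The known cells in row 7 total 112, leaving 130 − 112 = 18 for the blank.
The known cells in column 7 total 129, leaving 130 − 129 = 1 for the blank.
The known cells in row 3 total 110, leaving 130 − 110 = 20 for the blank.
The known cells in column 4 total 94, leaving 130 − 94 = 36 for the blank.
The known cells in row 1 total 134, leaving 130 − 134 = -4 for the blank.

n = 18, z = -4, k = 36, x = 20, q = 1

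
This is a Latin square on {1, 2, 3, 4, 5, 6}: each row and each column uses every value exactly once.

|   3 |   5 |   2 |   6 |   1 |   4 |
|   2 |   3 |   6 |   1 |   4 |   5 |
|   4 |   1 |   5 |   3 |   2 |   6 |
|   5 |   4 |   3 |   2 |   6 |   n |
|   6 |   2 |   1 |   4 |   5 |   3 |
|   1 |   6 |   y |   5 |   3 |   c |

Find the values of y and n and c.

y = 4, n = 1, c = 2

Cell (4,6): row 4 already has {2, 3, 4, 5, 6} → 1.
At (row 6, col 6): column 6 already has {1, 3, 4, 5, 6}, so the value is 2.
At (row 6, col 3): row 6 already has {1, 2, 3, 5, 6}, so the value is 4.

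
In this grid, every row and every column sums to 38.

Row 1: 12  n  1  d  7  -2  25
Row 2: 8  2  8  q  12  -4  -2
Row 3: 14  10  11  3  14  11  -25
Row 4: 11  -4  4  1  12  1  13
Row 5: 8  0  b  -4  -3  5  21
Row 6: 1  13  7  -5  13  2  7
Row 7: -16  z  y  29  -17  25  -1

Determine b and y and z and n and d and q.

b = 11, y = -4, z = 22, n = -5, d = 0, q = 14

The known cells in row 5 total 27, leaving 38 − 27 = 11 for the blank.
The known cells in column 3 total 42, leaving 38 − 42 = -4 for the blank.
The known cells in row 7 total 16, leaving 38 − 16 = 22 for the blank.
The known cells in column 2 total 43, leaving 38 − 43 = -5 for the blank.
The known cells in row 1 total 38, leaving 38 − 38 = 0 for the blank.
The known cells in row 2 total 24, leaving 38 − 24 = 14 for the blank.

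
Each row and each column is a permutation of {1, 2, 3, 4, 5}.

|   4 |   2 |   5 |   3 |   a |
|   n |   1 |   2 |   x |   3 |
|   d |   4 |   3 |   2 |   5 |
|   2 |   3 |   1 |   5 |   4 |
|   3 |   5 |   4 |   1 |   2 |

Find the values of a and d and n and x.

a = 1, d = 1, n = 5, x = 4

For row 2, column 4: column 4 already has {1, 2, 3, 5}; that leaves 4.
Cell (2,1): row 2 already has {1, 2, 3, 4} → 5.
Cell (3,1): row 3 already has {2, 3, 4, 5} → 1.
At (row 1, col 5): row 1 already has {2, 3, 4, 5}, so the value is 1.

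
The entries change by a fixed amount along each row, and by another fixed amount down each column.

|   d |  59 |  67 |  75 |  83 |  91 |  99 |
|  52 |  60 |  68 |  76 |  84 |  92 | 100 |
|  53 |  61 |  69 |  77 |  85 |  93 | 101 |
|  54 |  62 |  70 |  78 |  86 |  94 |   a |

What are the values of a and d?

a = 102, d = 51

Along each row the entries change by 8 per step; down each column they change by 1.
Row 4: from 54 at column 1, stepping by 8 to column 7 gives 102.
Row 1: from 59 at column 2, stepping by 8 to column 1 gives 51.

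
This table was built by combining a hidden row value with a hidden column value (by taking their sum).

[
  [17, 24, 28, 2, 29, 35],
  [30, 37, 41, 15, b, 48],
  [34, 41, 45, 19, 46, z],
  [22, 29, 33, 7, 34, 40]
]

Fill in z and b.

The difference between any two rows is the same in every column — this is an addition table with the headers hidden.
Row 3 minus row 1 is 41 − 24 = 17, so its entry in column 6 is 35 + 17 = 52.
Row 2 minus row 1 is 37 − 24 = 13, so its entry in column 5 is 29 + 13 = 42.

z = 52, b = 42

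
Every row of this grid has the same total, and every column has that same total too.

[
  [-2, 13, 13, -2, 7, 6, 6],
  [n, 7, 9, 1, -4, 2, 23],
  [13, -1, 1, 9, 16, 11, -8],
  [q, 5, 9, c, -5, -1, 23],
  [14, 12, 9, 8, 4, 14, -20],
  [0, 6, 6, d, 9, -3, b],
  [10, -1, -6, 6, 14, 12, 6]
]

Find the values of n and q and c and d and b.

Rows 1 and 3 both sum to 41, so that's the common total.
Column 7 has 6 + 23 − 8 + 23 − 20 + 6 = 30; the blank must be 41 − 30 = 11.
Row 6 has 0 + 6 + 6 + 9 − 3 + 11 = 29; the blank must be 41 − 29 = 12.
Column 4 has -2 + 1 + 9 + 8 + 12 + 6 = 34; the blank must be 41 − 34 = 7.
Row 4 has 5 + 9 + 7 − 5 − 1 + 23 = 38; the blank must be 41 − 38 = 3.
Row 2 has 7 + 9 + 1 − 4 + 2 + 23 = 38; the blank must be 41 − 38 = 3.

n = 3, q = 3, c = 7, d = 12, b = 11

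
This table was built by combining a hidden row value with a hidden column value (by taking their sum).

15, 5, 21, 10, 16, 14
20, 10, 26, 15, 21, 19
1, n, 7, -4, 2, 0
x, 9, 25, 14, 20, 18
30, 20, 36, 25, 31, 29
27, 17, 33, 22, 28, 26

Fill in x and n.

x = 19, n = -9

The difference between any two rows is the same in every column — this is an addition table with the headers hidden.
Row 4 minus row 1 is 14 − 10 = 4, so its entry in column 1 is 15 + 4 = 19.
Row 3 minus row 1 is -4 − 10 = -14, so its entry in column 2 is 5 + (-14) = -9.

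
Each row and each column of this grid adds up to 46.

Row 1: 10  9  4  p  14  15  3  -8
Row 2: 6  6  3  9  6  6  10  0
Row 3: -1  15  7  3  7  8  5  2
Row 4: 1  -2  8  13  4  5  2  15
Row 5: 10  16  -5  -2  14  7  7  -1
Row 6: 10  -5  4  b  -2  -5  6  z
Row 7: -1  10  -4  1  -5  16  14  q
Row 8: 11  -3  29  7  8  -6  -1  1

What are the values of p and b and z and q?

Row 7 has -1 + 10 − 4 + 1 − 5 + 16 + 14 = 31; the blank must be 46 − 31 = 15.
Row 1 has 10 + 9 + 4 + 14 + 15 + 3 − 8 = 47; the blank must be 46 − 47 = -1.
Column 4 has -1 + 9 + 3 + 13 − 2 + 1 + 7 = 30; the blank must be 46 − 30 = 16.
Row 6 has 10 − 5 + 4 + 16 − 2 − 5 + 6 = 24; the blank must be 46 − 24 = 22.

p = -1, b = 16, z = 22, q = 15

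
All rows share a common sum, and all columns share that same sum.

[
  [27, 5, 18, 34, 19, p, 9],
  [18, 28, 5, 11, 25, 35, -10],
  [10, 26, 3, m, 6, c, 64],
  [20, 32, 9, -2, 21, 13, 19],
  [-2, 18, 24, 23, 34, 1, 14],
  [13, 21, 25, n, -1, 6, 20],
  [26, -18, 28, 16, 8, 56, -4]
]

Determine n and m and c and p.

n = 28, m = 2, c = 1, p = 0

Rows 2 and 4 both sum to 112, so that's the common total.
Row 6: 13 + 21 + 25 − 1 + 6 + 20 = 84, so its missing entry is 112 − 84 = 28.
Column 4: 34 + 11 − 2 + 23 + 28 + 16 = 110, so its missing entry is 112 − 110 = 2.
Row 3: 10 + 26 + 3 + 2 + 6 + 64 = 111, so its missing entry is 112 − 111 = 1.
Row 1: 27 + 5 + 18 + 34 + 19 + 9 = 112, so its missing entry is 112 − 112 = 0.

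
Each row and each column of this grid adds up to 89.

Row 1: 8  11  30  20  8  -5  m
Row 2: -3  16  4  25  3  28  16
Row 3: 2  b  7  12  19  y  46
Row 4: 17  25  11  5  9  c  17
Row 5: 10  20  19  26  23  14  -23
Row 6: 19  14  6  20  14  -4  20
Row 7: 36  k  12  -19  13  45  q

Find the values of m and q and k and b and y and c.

m = 17, q = -4, k = 6, b = -3, y = 6, c = 5

The known cells in row 1 total 72, leaving 89 − 72 = 17 for the blank.
The known cells in column 7 total 93, leaving 89 − 93 = -4 for the blank.
The known cells in row 7 total 83, leaving 89 − 83 = 6 for the blank.
The known cells in column 2 total 92, leaving 89 − 92 = -3 for the blank.
The known cells in row 3 total 83, leaving 89 − 83 = 6 for the blank.
The known cells in row 4 total 84, leaving 89 − 84 = 5 for the blank.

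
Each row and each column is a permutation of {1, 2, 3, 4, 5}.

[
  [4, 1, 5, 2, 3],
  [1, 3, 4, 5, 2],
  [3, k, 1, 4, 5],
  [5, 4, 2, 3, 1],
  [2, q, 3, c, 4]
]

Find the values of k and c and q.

Cell (3,2): row 3 already has {1, 3, 4, 5} → 2.
At (row 5, col 2): column 2 already has {1, 2, 3, 4}, so the value is 5.
For row 5, column 4: row 5 already has {2, 3, 4, 5}; that leaves 1.

k = 2, c = 1, q = 5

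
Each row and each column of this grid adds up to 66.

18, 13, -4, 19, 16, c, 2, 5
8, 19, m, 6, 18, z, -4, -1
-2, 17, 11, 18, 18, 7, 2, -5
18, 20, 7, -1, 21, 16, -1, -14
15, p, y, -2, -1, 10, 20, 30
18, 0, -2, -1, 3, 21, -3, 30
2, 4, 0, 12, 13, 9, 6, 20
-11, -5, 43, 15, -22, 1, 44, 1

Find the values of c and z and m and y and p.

Row 1 has 18 + 13 − 4 + 19 + 16 + 2 + 5 = 69; the blank must be 66 − 69 = -3.
Column 6 has -3 + 7 + 16 + 10 + 21 + 9 + 1 = 61; the blank must be 66 − 61 = 5.
Row 2 has 8 + 19 + 6 + 18 + 5 − 4 − 1 = 51; the blank must be 66 − 51 = 15.
Column 3 has -4 + 15 + 11 + 7 − 2 + 0 + 43 = 70; the blank must be 66 − 70 = -4.
Row 5 has 15 − 4 − 2 − 1 + 10 + 20 + 30 = 68; the blank must be 66 − 68 = -2.

c = -3, z = 5, m = 15, y = -4, p = -2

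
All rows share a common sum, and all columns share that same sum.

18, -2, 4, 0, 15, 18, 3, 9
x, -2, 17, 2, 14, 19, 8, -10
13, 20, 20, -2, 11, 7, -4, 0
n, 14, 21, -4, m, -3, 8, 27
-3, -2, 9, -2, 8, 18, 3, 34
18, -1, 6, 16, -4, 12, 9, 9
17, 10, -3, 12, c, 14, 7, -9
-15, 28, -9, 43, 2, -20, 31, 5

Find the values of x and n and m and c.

x = 17, n = 0, m = 2, c = 17

Rows 1 and 3 both sum to 65, so that's the common total.
Row 2 has -2 + 17 + 2 + 14 + 19 + 8 − 10 = 48; the blank must be 65 − 48 = 17.
Row 7 has 17 + 10 − 3 + 12 + 14 + 7 − 9 = 48; the blank must be 65 − 48 = 17.
Column 5 has 15 + 14 + 11 + 8 − 4 + 17 + 2 = 63; the blank must be 65 − 63 = 2.
Row 4 has 14 + 21 − 4 + 2 − 3 + 8 + 27 = 65; the blank must be 65 − 65 = 0.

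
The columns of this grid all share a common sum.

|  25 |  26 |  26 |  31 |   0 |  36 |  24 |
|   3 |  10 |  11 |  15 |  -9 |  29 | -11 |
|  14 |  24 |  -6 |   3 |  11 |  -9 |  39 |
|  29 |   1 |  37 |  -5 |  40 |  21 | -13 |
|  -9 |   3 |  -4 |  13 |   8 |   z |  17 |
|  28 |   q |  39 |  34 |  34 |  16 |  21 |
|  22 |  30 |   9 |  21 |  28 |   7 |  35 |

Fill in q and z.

q = 18, z = 12

Columns 4 and 7 both add up to 112, so every column sums to 112.
Column 2: 26 + 10 + 24 + 1 + 3 + 30 = 94, so the missing entry is 112 − 94 = 18.
Column 6: 36 + 29 − 9 + 21 + 16 + 7 = 100, so the missing entry is 112 − 100 = 12.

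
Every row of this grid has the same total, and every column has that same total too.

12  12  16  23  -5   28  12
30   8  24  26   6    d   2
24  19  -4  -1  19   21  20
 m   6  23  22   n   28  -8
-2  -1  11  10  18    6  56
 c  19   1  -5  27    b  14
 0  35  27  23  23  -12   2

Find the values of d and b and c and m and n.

Rows 1 and 3 both sum to 98, so that's the common total.
Column 5: -5 + 6 + 19 + 18 + 27 + 23 = 88, so its missing entry is 98 − 88 = 10.
Row 2: 30 + 8 + 24 + 26 + 6 + 2 = 96, so its missing entry is 98 − 96 = 2.
Column 6: 28 + 2 + 21 + 28 + 6 − 12 = 73, so its missing entry is 98 − 73 = 25.
Row 4: 6 + 23 + 22 + 10 + 28 − 8 = 81, so its missing entry is 98 − 81 = 17.
Row 6: 19 + 1 − 5 + 27 + 25 + 14 = 81, so its missing entry is 98 − 81 = 17.

d = 2, b = 25, c = 17, m = 17, n = 10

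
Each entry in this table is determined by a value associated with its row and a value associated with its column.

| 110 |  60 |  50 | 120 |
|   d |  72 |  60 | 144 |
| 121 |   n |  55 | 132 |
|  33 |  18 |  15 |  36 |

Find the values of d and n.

d = 132, n = 66

Each row is a constant multiple of every other row — this is a multiplication table with the headers hidden.
Row 2 is 144/120 = 6/5 times row 1, so its entry in column 1 is 110 × 6/5 = 132.
Row 3 is 132/120 = 11/10 times row 1, so its entry in column 2 is 60 × 11/10 = 66.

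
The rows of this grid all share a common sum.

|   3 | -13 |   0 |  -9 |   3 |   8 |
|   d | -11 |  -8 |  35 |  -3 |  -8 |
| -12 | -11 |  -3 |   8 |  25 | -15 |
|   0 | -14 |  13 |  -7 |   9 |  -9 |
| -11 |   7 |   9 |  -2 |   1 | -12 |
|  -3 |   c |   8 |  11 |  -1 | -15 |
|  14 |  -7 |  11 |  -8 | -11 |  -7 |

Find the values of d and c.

Row 1 sums to -8 and so does row 7; that's the common total.
In row 2 the known cells total 5, leaving -8 − 5 = -13.
In row 6 the known cells total 0, leaving -8 − 0 = -8.

d = -13, c = -8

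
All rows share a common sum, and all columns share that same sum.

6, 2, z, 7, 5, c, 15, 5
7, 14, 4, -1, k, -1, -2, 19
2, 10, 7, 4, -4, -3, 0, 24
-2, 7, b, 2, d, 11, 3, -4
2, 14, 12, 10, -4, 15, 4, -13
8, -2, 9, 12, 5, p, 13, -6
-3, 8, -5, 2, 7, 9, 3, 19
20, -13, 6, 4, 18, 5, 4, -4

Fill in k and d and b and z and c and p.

k = 0, d = 13, b = 10, z = -3, c = 3, p = 1

Rows 3 and 5 both sum to 40, so that's the common total.
Row 6: 8 − 2 + 9 + 12 + 5 + 13 − 6 = 39, so its missing entry is 40 − 39 = 1.
Row 2: 7 + 14 + 4 − 1 − 1 − 2 + 19 = 40, so its missing entry is 40 − 40 = 0.
Column 5: 5 + 0 − 4 − 4 + 5 + 7 + 18 = 27, so its missing entry is 40 − 27 = 13.
Column 6: -1 − 3 + 11 + 15 + 1 + 9 + 5 = 37, so its missing entry is 40 − 37 = 3.
Row 1: 6 + 2 + 7 + 5 + 3 + 15 + 5 = 43, so its missing entry is 40 − 43 = -3.
Row 4: -2 + 7 + 2 + 13 + 11 + 3 − 4 = 30, so its missing entry is 40 − 30 = 10.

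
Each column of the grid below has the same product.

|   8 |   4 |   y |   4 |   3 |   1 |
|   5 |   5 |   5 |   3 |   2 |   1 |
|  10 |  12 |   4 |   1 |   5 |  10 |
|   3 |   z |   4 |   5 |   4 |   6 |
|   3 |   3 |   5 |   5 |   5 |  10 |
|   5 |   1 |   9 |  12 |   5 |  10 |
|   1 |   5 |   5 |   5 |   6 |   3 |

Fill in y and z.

Columns 1 and 4 each multiply to 18000, so every column has product 18000.
Column 3: 5×4×4×5×9×5 = 18000, so the missing entry is 18000 ÷ 18000 = 1.
Column 2: 4×5×12×3×1×5 = 3600, so the missing entry is 18000 ÷ 3600 = 5.

y = 1, z = 5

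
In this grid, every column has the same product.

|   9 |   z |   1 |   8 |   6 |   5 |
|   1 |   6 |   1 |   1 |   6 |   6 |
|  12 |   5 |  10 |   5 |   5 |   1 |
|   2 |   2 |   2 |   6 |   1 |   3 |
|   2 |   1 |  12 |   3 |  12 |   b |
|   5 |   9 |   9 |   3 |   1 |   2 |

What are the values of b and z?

b = 12, z = 4

Columns 1 and 5 each multiply to 2160, so every column has product 2160.
Column 6: 5×6×1×3×2 = 180, so the missing entry is 2160 ÷ 180 = 12.
Column 2: 6×5×2×1×9 = 540, so the missing entry is 2160 ÷ 540 = 4.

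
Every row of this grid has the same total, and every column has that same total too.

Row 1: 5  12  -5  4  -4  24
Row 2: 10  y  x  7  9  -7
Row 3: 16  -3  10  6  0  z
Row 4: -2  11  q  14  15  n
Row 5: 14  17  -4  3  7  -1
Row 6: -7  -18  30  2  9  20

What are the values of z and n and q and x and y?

z = 7, n = -7, q = 5, x = 0, y = 17

Rows 1 and 5 both sum to 36, so that's the common total.
Column 2 has 12 − 3 + 11 + 17 − 18 = 19; the blank must be 36 − 19 = 17.
Row 2 has 10 + 17 + 7 + 9 − 7 = 36; the blank must be 36 − 36 = 0.
Column 3 has -5 + 0 + 10 − 4 + 30 = 31; the blank must be 36 − 31 = 5.
Row 3 has 16 − 3 + 10 + 6 + 0 = 29; the blank must be 36 − 29 = 7.
Row 4 has -2 + 11 + 5 + 14 + 15 = 43; the blank must be 36 − 43 = -7.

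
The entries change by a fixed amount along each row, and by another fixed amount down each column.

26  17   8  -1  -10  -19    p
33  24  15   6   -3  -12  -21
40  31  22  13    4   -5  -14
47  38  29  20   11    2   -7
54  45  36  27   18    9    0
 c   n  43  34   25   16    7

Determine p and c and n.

p = -28, c = 61, n = 52

Along each row the entries change by -9 per step; down each column they change by 7.
Row 1: from 26 at column 1, stepping by -9 to column 7 gives -28.
Row 6: from 43 at column 3, stepping by -9 to column 1 gives 61.
Row 6: from 43 at column 3, stepping by -9 to column 2 gives 52.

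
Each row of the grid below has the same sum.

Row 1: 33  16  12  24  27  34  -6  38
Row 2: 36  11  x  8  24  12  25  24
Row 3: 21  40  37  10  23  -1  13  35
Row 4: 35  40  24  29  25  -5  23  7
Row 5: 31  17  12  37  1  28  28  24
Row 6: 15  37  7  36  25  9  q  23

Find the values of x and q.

x = 38, q = 26

Rows 3 and 5 both add up to 178, so every row sums to 178.
Row 2: 36 + 11 + 8 + 24 + 12 + 25 + 24 = 140, so the missing entry is 178 − 140 = 38.
Row 6: 15 + 37 + 7 + 36 + 25 + 9 + 23 = 152, so the missing entry is 178 − 152 = 26.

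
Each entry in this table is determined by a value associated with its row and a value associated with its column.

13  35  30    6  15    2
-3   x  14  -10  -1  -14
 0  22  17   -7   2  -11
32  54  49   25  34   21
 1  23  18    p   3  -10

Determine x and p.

The difference between any two rows is the same in every column — this is an addition table with the headers hidden.
Row 2 minus row 1 is 14 − 30 = -16, so its entry in column 2 is 35 + (-16) = 19.
Row 5 minus row 1 is 18 − 30 = -12, so its entry in column 4 is 6 + (-12) = -6.

x = 19, p = -6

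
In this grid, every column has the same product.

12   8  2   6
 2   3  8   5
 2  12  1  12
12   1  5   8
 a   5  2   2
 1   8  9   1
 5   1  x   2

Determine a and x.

a = 4, x = 8

Columns 2 and 4 each multiply to 11520, so every column has product 11520.
Column 1: 12×2×2×12×1×5 = 2880, so the missing entry is 11520 ÷ 2880 = 4.
Column 3: 2×8×1×5×2×9 = 1440, so the missing entry is 11520 ÷ 1440 = 8.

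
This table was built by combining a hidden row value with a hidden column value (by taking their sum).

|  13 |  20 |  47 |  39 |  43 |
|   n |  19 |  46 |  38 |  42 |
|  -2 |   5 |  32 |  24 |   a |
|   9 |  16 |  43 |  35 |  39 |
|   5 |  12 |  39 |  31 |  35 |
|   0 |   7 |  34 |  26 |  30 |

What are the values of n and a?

The difference between any two rows is the same in every column — this is an addition table with the headers hidden.
Row 2 minus row 1 is 38 − 39 = -1, so its entry in column 1 is 13 + (-1) = 12.
Row 3 minus row 1 is 24 − 39 = -15, so its entry in column 5 is 43 + (-15) = 28.

n = 12, a = 28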